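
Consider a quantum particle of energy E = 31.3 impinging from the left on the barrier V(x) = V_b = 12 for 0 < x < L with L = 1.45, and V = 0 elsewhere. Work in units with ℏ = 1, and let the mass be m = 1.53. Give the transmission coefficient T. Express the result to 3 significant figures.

Above the barrier the interior wavenumber is k₂ = √(2m(E − V_b))/ℏ = 7.685, giving phase k₂L = 11.14.
T = [1 + V_b² sin²(k₂L) / (4E(E − V_b))]⁻¹ = 1/1.058 = 0.945.

T = 0.945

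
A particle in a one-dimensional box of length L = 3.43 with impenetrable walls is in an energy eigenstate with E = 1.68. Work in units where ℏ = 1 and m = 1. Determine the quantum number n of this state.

n = 2

From E_n = n²π²ℏ²/(2mL²) invert to n = √(2mL²E)/(πℏ).
n = (3.43/π) × √(2 × 1 × 1.68) = 2.001 → n = 2.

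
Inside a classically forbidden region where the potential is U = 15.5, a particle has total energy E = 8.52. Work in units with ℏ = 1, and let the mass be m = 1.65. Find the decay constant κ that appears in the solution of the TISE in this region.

Since E < U the TISE in this region is ψ'' = κ²ψ with κ = √(2m(U − E))/ℏ.
κ = √(2 × 1.65 × 6.98) = 4.799.

κ = 4.80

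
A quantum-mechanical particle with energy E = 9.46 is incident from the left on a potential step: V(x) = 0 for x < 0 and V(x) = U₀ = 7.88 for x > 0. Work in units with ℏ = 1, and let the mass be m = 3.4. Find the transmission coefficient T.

The wavenumbers are k₁ = √(2mE)/ℏ = 8.020 on the left and k₂ = √(2m(E − U₀))/ℏ = 3.278 on the right.
Matching ψ and ψ′ at x = 0 gives r = (k₁ − k₂)/(k₁ + k₂), so R = r² = 0.1762 and T = 1 − R = 0.8238.

T = 0.824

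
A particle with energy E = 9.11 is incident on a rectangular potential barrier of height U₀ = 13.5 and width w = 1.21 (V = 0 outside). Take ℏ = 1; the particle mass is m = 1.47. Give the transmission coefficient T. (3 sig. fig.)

T = 0.000588

Since E < U₀ the interior solution is evanescent with decay constant κ = √(2m(U₀ − E))/ℏ = 3.593.
κw = 4.347, sinh(κw) = 38.62.
Matching ψ, ψ′ at both faces gives T = [1 + U₀² sinh²(κw) / (4E(U₀ − E))]⁻¹ = 1/1700 = 0.000588.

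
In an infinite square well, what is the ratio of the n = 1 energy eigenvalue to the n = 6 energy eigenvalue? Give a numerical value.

0.0277778

Since E_n ∝ n², the ratio is (1/6)² = 0.0277778.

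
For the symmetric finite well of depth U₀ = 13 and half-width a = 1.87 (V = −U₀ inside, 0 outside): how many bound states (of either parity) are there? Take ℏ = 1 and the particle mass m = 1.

N = 7

The dimensionless depth is z₀ = a√(2mU₀)/ℏ = 1.87 × √(26.00) = 9.535.
The even/odd transcendental equations gain one root per π/2 in z₀, giving N = 1 + ⌊2z₀/π⌋ = 1 + ⌊6.070⌋ = 7.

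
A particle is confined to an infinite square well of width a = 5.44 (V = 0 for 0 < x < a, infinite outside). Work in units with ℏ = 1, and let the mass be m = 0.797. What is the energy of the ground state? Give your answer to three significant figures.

E = 0.209

The infinite-well eigenfunctions ψ_n = √(2/a) sin(nπx/a) vanish at both walls, giving E_n = n²π²ℏ²/(2ma²).
E_1 = 1² × π² / (2 × 0.797 × 5.44²) = 0.2092.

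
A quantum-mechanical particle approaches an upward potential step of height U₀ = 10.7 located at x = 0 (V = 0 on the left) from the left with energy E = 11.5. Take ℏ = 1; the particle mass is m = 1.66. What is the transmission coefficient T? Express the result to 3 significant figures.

The wavenumbers are k₁ = √(2mE)/ℏ = 6.179 on the left and k₂ = √(2m(E − U₀))/ℏ = 1.630 on the right.
Continuity of ψ and ψ′ at the step yields the reflection amplitude r = (k₁ − k₂)/(k₁ + k₂) = 0.5826; thus R = |r|² = 0.3394, T = 0.6606.

T = 0.661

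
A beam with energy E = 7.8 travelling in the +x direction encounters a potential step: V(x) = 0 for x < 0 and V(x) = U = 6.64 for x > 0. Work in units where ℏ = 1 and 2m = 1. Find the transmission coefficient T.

The wavenumbers are k₁ = √(2mE)/ℏ = 2.793 on the left and k₂ = √(2m(E − U))/ℏ = 1.077 on the right.
Matching ψ and ψ′ at x = 0 gives r = (k₁ − k₂)/(k₁ + k₂), so R = r² = 0.1966 and T = 1 − R = 0.8034.

T = 0.803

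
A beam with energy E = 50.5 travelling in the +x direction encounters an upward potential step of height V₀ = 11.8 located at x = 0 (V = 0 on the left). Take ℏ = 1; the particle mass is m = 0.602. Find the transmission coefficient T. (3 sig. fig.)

T = 0.996

On each side the TISE gives plane waves with k = √(2m(E − V))/ℏ: k₁ = √(2·0.602·50.5) = 7.798, k₂ = √(2·0.602·38.7) = 6.826.
Matching ψ and ψ′ at x = 0 gives r = (k₁ − k₂)/(k₁ + k₂), so R = r² = 0.004414 and T = 1 − R = 0.9956.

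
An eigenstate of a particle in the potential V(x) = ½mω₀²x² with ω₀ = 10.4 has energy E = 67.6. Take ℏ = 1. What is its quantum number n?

Invert E_n = (n + ½)ℏω₀: n = E/ℏω₀ − ½ = 6.000, so n = 6.

n = 6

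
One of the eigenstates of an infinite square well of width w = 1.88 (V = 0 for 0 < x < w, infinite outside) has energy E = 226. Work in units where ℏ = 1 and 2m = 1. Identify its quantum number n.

From E_n = n²π²ℏ²/(2mw²) invert to n = √(2mw²E)/(πℏ).
n = (1.88/π) × √(2 × 0.5 × 226) = 8.996 → n = 9.

n = 9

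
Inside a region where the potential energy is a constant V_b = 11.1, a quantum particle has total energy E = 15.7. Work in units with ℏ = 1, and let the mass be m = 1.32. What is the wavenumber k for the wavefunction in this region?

k = 3.48

With E > V_b the solution is oscillatory, ψ ∝ e^{±ikx} with k = √(2m(E − V_b))/ℏ.
k = √(2 × 1.32 × 4.6) = 3.485.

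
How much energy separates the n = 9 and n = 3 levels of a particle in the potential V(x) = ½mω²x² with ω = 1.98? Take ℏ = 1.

ΔE = 11.9

E_n = ℏω(n + ½), so ΔE = (9 − 3) ℏω = 6 × 1.98 = 11.88.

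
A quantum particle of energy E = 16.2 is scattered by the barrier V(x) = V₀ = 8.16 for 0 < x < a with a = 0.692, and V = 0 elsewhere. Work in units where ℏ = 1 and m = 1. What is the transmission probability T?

E > V₀: inside the barrier k₂ = √(2m(E − V₀))/ℏ = 4.010, k₂a = 2.775.
T = [1 + V₀² sin²(k₂a) / (4E(E − V₀))]⁻¹ = 1/1.016 = 0.984.

T = 0.984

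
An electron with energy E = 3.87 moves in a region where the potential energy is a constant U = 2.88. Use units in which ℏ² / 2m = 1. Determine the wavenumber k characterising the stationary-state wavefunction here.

With E > U the solution is oscillatory, ψ ∝ e^{±ikx} with k = √(2m(E − U))/ℏ.
k = √(2 × 0.5 × 0.99) = 0.9950.

k = 0.995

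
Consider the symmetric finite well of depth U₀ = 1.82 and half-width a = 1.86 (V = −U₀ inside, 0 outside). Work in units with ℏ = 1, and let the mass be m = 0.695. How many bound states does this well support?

Define the well-strength parameter z₀ = (a/ℏ)√(2mU₀) = 1.86 × √(2·0.695·1.82) = 2.958.
A new bound state (alternating even/odd) appears each time z₀ passes a multiple of π/2, so N = ⌊2z₀/π⌋ + 1 = ⌊1.883⌋ + 1 = 2.

N = 2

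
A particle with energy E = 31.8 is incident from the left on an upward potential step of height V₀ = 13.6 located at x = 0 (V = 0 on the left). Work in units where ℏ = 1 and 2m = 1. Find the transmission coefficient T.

T = 0.981

On each side the TISE gives plane waves with k = √(2m(E − V))/ℏ: k₁ = √(2·½·31.8) = 5.639, k₂ = √(2·½·18.2) = 4.266.
Matching ψ and ψ′ at x = 0 gives r = (k₁ − k₂)/(k₁ + k₂), so R = r² = 0.01921 and T = 1 − R = 0.9808.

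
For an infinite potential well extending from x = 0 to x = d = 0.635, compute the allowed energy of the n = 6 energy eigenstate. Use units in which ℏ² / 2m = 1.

The infinite-well eigenfunctions ψ_n = √(2/d) sin(nπx/d) vanish at both walls, giving E_n = n²π²ℏ²/(2md²).
E_6 = 6² × π² / (2 × 0.5 × 0.635²) = 881.2.

E = 881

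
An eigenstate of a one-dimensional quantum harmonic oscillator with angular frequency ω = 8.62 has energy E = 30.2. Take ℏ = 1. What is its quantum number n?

Invert E_n = (n + ½)ℏω: n = E/ℏω − ½ = 3.003, so n = 3.

n = 3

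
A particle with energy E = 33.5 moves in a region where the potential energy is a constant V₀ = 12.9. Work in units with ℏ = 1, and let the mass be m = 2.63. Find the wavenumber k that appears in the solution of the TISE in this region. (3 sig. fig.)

k = 10.4

With E > V₀ the solution is oscillatory, ψ ∝ e^{±ikx} with k = √(2m(E − V₀))/ℏ.
k = √(2 × 2.63 × 20.6) = 10.41.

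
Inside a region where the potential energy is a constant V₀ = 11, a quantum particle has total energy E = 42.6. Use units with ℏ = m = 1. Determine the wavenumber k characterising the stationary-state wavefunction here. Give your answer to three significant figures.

With E > V₀ the solution is oscillatory, ψ ∝ e^{±ikx} with k = √(2m(E − V₀))/ℏ.
k = √(2 × 1 × 31.6) = 7.950.

k = 7.95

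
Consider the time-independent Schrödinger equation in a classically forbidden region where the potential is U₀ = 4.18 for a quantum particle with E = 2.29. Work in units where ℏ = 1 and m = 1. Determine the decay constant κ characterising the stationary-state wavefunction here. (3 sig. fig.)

κ = 1.94

Since E < U₀ the TISE in this region is ψ'' = κ²ψ with κ = √(2m(U₀ − E))/ℏ.
κ = √(2 × 1 × 1.89) = 1.944.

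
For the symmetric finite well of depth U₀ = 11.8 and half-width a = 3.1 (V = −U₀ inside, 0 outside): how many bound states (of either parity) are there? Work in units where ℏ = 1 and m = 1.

N = 10

Define the well-strength parameter z₀ = (a/ℏ)√(2mU₀) = 3.1 × √(2·1·11.8) = 15.06.
A new bound state (alternating even/odd) appears each time z₀ passes a multiple of π/2, so N = ⌊2z₀/π⌋ + 1 = ⌊9.587⌋ + 1 = 10.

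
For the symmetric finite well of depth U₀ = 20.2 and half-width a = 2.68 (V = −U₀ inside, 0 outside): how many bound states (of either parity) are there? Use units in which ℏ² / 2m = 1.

The dimensionless depth is z₀ = a√(2mU₀)/ℏ = 2.68 × √(20.20) = 12.05.
A new bound state (alternating even/odd) appears each time z₀ passes a multiple of π/2, so N = ⌊2z₀/π⌋ + 1 = ⌊7.668⌋ + 1 = 8.

N = 8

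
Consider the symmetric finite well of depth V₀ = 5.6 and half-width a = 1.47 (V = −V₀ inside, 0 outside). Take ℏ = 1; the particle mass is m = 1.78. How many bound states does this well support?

N = 5

Define the well-strength parameter z₀ = (a/ℏ)√(2mV₀) = 1.47 × √(2·1.78·5.6) = 6.564.
A new bound state (alternating even/odd) appears each time z₀ passes a multiple of π/2, so N = ⌊2z₀/π⌋ + 1 = ⌊4.178⌋ + 1 = 5.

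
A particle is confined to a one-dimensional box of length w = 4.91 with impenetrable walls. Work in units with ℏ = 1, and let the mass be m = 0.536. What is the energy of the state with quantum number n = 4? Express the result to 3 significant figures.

E = 6.11

Requiring ψ(0) = ψ(w) = 0 quantises k = nπ/w, hence E_n = ℏ²k²/2m = n²π²ℏ²/(2mw²).
E_4 = 4² × π² / (2 × 0.536 × 4.91²) = 6.110.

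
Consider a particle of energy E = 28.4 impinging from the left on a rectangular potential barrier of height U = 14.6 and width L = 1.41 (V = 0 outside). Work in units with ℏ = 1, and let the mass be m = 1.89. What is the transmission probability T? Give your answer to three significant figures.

Above the barrier the interior wavenumber is k₂ = √(2m(E − U))/ℏ = 7.222, giving phase k₂L = 10.18.
T = [1 + U² sin²(k₂L) / (4E(E − U))]⁻¹ = 1/1.064 = 0.940.

T = 0.940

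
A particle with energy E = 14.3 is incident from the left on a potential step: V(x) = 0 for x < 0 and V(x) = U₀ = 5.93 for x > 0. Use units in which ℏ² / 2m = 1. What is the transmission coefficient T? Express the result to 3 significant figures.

T = 0.982

The wavenumbers are k₁ = √(2mE)/ℏ = 3.782 on the left and k₂ = √(2m(E − U₀))/ℏ = 2.893 on the right.
Matching ψ and ψ′ at x = 0 gives r = (k₁ − k₂)/(k₁ + k₂), so R = r² = 0.01772 and T = 1 − R = 0.9823.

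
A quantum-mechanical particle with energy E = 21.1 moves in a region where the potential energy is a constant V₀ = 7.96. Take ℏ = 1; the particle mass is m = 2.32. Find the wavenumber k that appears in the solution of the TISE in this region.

k = 7.81

With E > V₀ the solution is oscillatory, ψ ∝ e^{±ikx} with k = √(2m(E − V₀))/ℏ.
k = √(2 × 2.32 × 13.14) = 7.808.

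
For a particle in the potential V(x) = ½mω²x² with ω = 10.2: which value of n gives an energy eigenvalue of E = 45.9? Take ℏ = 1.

n = 4

Invert E_n = (n + ½)ℏω: n = E/ℏω − ½ = 4.000, so n = 4.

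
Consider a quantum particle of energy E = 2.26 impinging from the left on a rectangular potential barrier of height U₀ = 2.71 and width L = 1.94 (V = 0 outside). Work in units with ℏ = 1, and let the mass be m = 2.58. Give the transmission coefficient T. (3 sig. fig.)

Since E < U₀ the interior solution is evanescent with decay constant κ = √(2m(U₀ − E))/ℏ = 1.524.
κL = 2.956, sinh(κL) = 9.586.
Matching ψ, ψ′ at both faces gives T = [1 + U₀² sinh²(κL) / (4E(U₀ − E))]⁻¹ = 1/166.9 = 0.00599.

T = 0.00599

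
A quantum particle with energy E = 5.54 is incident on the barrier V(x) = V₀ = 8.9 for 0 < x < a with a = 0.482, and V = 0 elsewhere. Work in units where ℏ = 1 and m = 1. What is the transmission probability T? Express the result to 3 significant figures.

T = 0.268

E < V₀: inside the barrier ψ ∝ e^{±κx} with κ = √(2m(V₀ − E))/ℏ = 2.592.
κa = 1.249, sinh(κa) = 1.601.
Matching ψ, ψ′ at both faces gives T = [1 + V₀² sinh²(κa) / (4E(V₀ − E))]⁻¹ = 1/3.727 = 0.268.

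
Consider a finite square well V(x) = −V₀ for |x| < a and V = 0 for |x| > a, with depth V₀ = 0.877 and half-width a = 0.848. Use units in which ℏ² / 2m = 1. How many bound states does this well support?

N = 1

Define the well-strength parameter z₀ = (a/ℏ)√(2mV₀) = 0.848 × √(2·0.5·0.877) = 0.7941.
A new bound state (alternating even/odd) appears each time z₀ passes a multiple of π/2, so N = ⌊2z₀/π⌋ + 1 = ⌊0.5056⌋ + 1 = 1.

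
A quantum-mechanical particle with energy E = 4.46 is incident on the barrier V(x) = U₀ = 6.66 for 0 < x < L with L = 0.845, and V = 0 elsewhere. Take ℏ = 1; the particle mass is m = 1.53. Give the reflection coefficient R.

R = 0.957

E < U₀: inside the barrier ψ ∝ e^{±κx} with κ = √(2m(U₀ − E))/ℏ = 2.595.
κL = 2.192, sinh(κL) = 4.423.
Matching ψ, ψ′ at both faces gives T = [1 + U₀² sinh²(κL) / (4E(U₀ − E))]⁻¹ = 1/23.11 = 0.0433.
R = 1 − T = 0.957.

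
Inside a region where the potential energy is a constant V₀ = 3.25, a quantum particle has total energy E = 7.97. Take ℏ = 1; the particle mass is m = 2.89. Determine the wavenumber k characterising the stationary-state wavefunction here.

k = 5.22

With E > V₀ the solution is oscillatory, ψ ∝ e^{±ikx} with k = √(2m(E − V₀))/ℏ.
k = √(2 × 2.89 × 4.72) = 5.223.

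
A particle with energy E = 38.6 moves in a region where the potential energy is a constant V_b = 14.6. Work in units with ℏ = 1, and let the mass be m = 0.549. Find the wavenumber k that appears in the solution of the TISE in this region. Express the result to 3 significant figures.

With E > V_b the solution is oscillatory, ψ ∝ e^{±ikx} with k = √(2m(E − V_b))/ℏ.
k = √(2 × 0.549 × 24) = 5.133.

k = 5.13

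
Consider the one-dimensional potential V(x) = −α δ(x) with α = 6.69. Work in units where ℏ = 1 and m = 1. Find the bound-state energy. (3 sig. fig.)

E = -22.4

The bound state is ψ(x) = √κ e^{−κ|x|}. The derivative jump ψ'(0⁺) − ψ'(0⁻) = −(2mα/ℏ²)ψ(0) fixes κ = mα/ℏ² = 6.690.
Then E = −ℏ²κ²/(2m) = −mα²/(2ℏ²) = -22.38.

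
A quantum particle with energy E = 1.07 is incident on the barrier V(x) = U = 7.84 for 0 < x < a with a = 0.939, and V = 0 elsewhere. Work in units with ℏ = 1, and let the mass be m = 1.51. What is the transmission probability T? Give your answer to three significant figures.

T = 0.000387

Since E < U the interior solution is evanescent with decay constant κ = √(2m(U − E))/ℏ = 4.522.
κa = 4.246, sinh(κa) = 34.90.
The exact tunnelling result is T⁻¹ = 1 + U² sinh²(κa) / [4E(U − E)] = 2585, so T = 0.000387.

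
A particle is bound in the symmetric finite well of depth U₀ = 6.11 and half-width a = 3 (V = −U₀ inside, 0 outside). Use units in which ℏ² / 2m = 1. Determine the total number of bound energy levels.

The dimensionless depth is z₀ = a√(2mU₀)/ℏ = 3 × √(6.110) = 7.416.
A new bound state (alternating even/odd) appears each time z₀ passes a multiple of π/2, so N = ⌊2z₀/π⌋ + 1 = ⌊4.721⌋ + 1 = 5.

N = 5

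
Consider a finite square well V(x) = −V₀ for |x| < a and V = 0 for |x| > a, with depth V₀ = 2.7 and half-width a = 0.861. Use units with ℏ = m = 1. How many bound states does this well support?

The dimensionless depth is z₀ = a√(2mV₀)/ℏ = 0.861 × √(5.400) = 2.001.
A new bound state (alternating even/odd) appears each time z₀ passes a multiple of π/2, so N = ⌊2z₀/π⌋ + 1 = ⌊1.274⌋ + 1 = 2.

N = 2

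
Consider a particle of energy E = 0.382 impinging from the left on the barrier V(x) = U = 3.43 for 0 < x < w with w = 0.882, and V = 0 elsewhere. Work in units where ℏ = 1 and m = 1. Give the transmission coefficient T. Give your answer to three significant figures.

E < U: inside the barrier ψ ∝ e^{±κx} with κ = √(2m(U − E))/ℏ = 2.469.
κw = 2.178, sinh(κw) = 4.356.
Matching ψ, ψ′ at both faces gives T = [1 + U² sinh²(κw) / (4E(U − E))]⁻¹ = 1/48.94 = 0.0204.

T = 0.0204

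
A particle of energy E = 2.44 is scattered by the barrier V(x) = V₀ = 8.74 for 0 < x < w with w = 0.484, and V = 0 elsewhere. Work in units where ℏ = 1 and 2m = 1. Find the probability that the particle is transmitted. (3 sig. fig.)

Since E < V₀ the interior solution is evanescent with decay constant κ = √(2m(V₀ − E))/ℏ = 2.510.
κw = 1.215, sinh(κw) = 1.536.
Matching ψ, ψ′ at both faces gives T = [1 + V₀² sinh²(κw) / (4E(V₀ − E))]⁻¹ = 1/3.933 = 0.254.

T = 0.254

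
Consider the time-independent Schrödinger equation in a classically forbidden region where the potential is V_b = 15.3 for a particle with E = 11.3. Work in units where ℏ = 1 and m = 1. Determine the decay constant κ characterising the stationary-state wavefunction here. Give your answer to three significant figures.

κ = 2.83

Since E < V_b the TISE in this region is ψ'' = κ²ψ with κ = √(2m(V_b − E))/ℏ.
κ = √(2 × 1 × 4) = 2.828.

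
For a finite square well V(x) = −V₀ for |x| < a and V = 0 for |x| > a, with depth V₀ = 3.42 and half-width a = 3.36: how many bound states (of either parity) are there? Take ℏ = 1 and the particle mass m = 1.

The dimensionless depth is z₀ = a√(2mV₀)/ℏ = 3.36 × √(6.840) = 8.788.
The even/odd transcendental equations gain one root per π/2 in z₀, giving N = 1 + ⌊2z₀/π⌋ = 1 + ⌊5.594⌋ = 6.

N = 6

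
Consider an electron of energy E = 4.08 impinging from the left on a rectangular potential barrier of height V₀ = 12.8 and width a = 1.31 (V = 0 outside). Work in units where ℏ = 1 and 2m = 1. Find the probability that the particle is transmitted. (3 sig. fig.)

Since E < V₀ the interior solution is evanescent with decay constant κ = √(2m(V₀ − E))/ℏ = 2.953.
κa = 3.868, sinh(κa) = 23.92.
Matching ψ, ψ′ at both faces gives T = [1 + V₀² sinh²(κa) / (4E(V₀ − E))]⁻¹ = 1/659.8 = 0.00152.

T = 0.00152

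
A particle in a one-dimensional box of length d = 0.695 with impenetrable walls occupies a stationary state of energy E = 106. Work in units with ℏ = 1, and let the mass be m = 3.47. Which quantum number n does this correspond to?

For an infinite well E_n = n²π²ℏ²/(2md²), so n = (d/πℏ)√(2mE).
n = (0.695/π) × √(2 × 3.47 × 106) = 6.000 → n = 6.

n = 6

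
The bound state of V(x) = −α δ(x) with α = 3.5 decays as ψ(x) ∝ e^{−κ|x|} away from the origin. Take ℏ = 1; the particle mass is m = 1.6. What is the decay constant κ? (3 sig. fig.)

Integrating the TISE across x = 0 gives the cusp condition ψ'(0⁺) − ψ'(0⁻) = −(2mα/ℏ²)ψ(0).
With ψ ∝ e^{−κ|x|} this yields −2κ = −2mα/ℏ², so κ = mα/ℏ² = 5.600.

κ = 5.60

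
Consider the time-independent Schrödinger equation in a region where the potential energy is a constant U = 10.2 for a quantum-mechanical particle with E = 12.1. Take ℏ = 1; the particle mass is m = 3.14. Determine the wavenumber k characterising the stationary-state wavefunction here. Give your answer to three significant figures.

k = 3.45

With E > U the solution is oscillatory, ψ ∝ e^{±ikx} with k = √(2m(E − U))/ℏ.
k = √(2 × 3.14 × 1.9) = 3.454.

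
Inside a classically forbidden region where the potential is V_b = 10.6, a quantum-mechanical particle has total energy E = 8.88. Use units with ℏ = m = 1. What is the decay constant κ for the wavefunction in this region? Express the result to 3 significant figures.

κ = 1.85

Since E < V_b the TISE in this region is ψ'' = κ²ψ with κ = √(2m(V_b − E))/ℏ.
κ = √(2 × 1 × 1.72) = 1.855.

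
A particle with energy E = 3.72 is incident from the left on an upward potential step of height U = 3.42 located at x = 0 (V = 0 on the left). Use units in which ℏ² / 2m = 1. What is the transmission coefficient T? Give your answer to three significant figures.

On each side the TISE gives plane waves with k = √(2m(E − V))/ℏ: k₁ = √(2·½·3.72) = 1.929, k₂ = √(2·½·0.3) = 0.5477.
Matching ψ and ψ′ at x = 0 gives r = (k₁ − k₂)/(k₁ + k₂), so R = r² = 0.3110 and T = 1 − R = 0.6890.

T = 0.689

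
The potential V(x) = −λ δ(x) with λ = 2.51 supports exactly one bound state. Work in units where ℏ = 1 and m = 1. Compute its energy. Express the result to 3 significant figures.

E = -3.15

The bound state is ψ(x) = √κ e^{−κ|x|}. The derivative jump ψ'(0⁺) − ψ'(0⁻) = −(2mλ/ℏ²)ψ(0) fixes κ = mλ/ℏ² = 2.510.
Then E = −ℏ²κ²/(2m) = −mλ²/(2ℏ²) = -3.150.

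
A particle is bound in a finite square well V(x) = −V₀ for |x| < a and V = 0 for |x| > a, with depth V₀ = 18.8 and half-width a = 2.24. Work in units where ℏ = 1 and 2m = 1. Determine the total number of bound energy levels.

Define the well-strength parameter z₀ = (a/ℏ)√(2mV₀) = 2.24 × √(2·0.5·18.8) = 9.712.
A new bound state (alternating even/odd) appears each time z₀ passes a multiple of π/2, so N = ⌊2z₀/π⌋ + 1 = ⌊6.183⌋ + 1 = 7.

N = 7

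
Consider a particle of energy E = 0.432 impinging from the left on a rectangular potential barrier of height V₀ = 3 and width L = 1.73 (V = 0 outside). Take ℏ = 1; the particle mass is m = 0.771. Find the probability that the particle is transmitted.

Since E < V₀ the interior solution is evanescent with decay constant κ = √(2m(V₀ − E))/ℏ = 1.990.
κL = 3.443, sinh(κL) = 15.62.
The exact tunnelling result is T⁻¹ = 1 + V₀² sinh²(κL) / [4E(V₀ − E)] = 495.7, so T = 0.00202.

T = 0.00202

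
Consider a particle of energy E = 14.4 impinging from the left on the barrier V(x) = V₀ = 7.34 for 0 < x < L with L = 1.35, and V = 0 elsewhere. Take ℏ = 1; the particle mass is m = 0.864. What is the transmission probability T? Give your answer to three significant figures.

Above the barrier the interior wavenumber is k₂ = √(2m(E − V₀))/ℏ = 3.493, giving phase k₂L = 4.715.
Matching at both interfaces gives T⁻¹ = 1 + V₀² sin²(k₂L) / [4E(E − V₀)] = 1.132, hence T = 0.883.

T = 0.883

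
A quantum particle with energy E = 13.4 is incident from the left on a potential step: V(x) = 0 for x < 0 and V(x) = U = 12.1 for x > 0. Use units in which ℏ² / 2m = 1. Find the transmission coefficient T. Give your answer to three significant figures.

The wavenumbers are k₁ = √(2mE)/ℏ = 3.661 on the left and k₂ = √(2m(E − U))/ℏ = 1.140 on the right.
Continuity of ψ and ψ′ at the step yields the reflection amplitude r = (k₁ − k₂)/(k₁ + k₂) = 0.5250; thus R = |r|² = 0.2756, T = 0.7244.

T = 0.724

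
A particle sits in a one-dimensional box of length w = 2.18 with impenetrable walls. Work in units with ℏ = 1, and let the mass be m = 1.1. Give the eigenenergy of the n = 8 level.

E = 60.4

The infinite-well eigenfunctions ψ_n = √(2/w) sin(nπx/w) vanish at both walls, giving E_n = n²π²ℏ²/(2mw²).
E_8 = 8² × π² / (2 × 1.1 × 2.18²) = 60.41.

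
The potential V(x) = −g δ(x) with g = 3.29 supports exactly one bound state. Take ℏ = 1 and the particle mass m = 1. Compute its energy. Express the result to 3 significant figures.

E = -5.41

The bound state is ψ(x) = √κ e^{−κ|x|}. The derivative jump ψ'(0⁺) − ψ'(0⁻) = −(2mg/ℏ²)ψ(0) fixes κ = mg/ℏ² = 3.290.
Then E = −ℏ²κ²/(2m) = −mg²/(2ℏ²) = -5.412.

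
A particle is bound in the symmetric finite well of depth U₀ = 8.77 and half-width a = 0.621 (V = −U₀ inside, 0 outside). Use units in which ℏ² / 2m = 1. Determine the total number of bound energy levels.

The dimensionless depth is z₀ = a√(2mU₀)/ℏ = 0.621 × √(8.770) = 1.839.
A new bound state (alternating even/odd) appears each time z₀ passes a multiple of π/2, so N = ⌊2z₀/π⌋ + 1 = ⌊1.171⌋ + 1 = 2.

N = 2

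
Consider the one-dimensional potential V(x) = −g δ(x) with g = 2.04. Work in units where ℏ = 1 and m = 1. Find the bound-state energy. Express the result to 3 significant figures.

E = -2.08

For x ≠ 0 the bound state is ψ ∝ e^{−κ|x|}; integrating the TISE across the delta gives the cusp condition 2κ = 2mg/ℏ², so κ = 2.040.
Then E = −ℏ²κ²/(2m) = −mg²/(2ℏ²) = -2.081.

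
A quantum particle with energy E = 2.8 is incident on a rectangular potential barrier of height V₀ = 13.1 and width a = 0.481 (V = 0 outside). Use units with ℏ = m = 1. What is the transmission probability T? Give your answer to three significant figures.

T = 0.0338

E < V₀: inside the barrier ψ ∝ e^{±κx} with κ = √(2m(V₀ − E))/ℏ = 4.539.
κa = 2.183, sinh(κa) = 4.381.
Matching ψ, ψ′ at both faces gives T = [1 + V₀² sinh²(κa) / (4E(V₀ − E))]⁻¹ = 1/29.55 = 0.0338.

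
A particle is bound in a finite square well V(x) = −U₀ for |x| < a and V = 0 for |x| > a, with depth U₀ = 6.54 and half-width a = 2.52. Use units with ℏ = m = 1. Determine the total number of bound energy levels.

N = 6

The dimensionless depth is z₀ = a√(2mU₀)/ℏ = 2.52 × √(13.08) = 9.114.
The even/odd transcendental equations gain one root per π/2 in z₀, giving N = 1 + ⌊2z₀/π⌋ = 1 + ⌊5.802⌋ = 6.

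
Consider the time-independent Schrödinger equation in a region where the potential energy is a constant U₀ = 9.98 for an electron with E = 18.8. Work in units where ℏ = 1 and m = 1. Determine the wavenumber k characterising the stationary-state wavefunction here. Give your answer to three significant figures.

With E > U₀ the solution is oscillatory, ψ ∝ e^{±ikx} with k = √(2m(E − U₀))/ℏ.
k = √(2 × 1 × 8.82) = 4.200.

k = 4.20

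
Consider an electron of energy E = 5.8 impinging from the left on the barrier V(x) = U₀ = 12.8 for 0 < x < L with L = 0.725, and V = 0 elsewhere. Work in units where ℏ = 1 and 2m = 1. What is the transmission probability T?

T = 0.0820

Since E < U₀ the interior solution is evanescent with decay constant κ = √(2m(U₀ − E))/ℏ = 2.646.
κL = 1.918, sinh(κL) = 3.331.
Matching ψ, ψ′ at both faces gives T = [1 + U₀² sinh²(κL) / (4E(U₀ − E))]⁻¹ = 1/12.19 = 0.0820.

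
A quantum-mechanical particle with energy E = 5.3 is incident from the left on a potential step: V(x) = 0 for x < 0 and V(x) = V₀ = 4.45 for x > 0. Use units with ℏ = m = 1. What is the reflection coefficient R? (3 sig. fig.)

The wavenumbers are k₁ = √(2mE)/ℏ = 3.256 on the left and k₂ = √(2m(E − V₀))/ℏ = 1.304 on the right.
Matching ψ and ψ′ at x = 0 gives r = (k₁ − k₂)/(k₁ + k₂), so R = r² = 0.1833 and T = 1 − R = 0.8167.

R = 0.183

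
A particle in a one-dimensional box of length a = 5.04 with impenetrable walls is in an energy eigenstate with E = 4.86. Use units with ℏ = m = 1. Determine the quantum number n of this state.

n = 5

For an infinite well E_n = n²π²ℏ²/(2ma²), so n = (a/πℏ)√(2mE).
n = (5.04/π) × √(2 × 1 × 4.86) = 5.002 → n = 5.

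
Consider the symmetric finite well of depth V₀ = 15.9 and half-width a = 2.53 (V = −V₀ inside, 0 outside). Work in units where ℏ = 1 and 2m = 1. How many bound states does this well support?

Define the well-strength parameter z₀ = (a/ℏ)√(2mV₀) = 2.53 × √(2·0.5·15.9) = 10.09.
The even/odd transcendental equations gain one root per π/2 in z₀, giving N = 1 + ⌊2z₀/π⌋ = 1 + ⌊6.422⌋ = 7.

N = 7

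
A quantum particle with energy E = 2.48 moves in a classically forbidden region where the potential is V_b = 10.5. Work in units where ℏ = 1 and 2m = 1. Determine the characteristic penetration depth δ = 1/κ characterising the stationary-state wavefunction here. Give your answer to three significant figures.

δ = 0.353

Since E < V_b the TISE in this region is ψ'' = κ²ψ with κ = √(2m(V_b − E))/ℏ.
κ = √(2 × 0.5 × 8.02) = 2.832. The penetration depth is δ = 1/κ = 0.353.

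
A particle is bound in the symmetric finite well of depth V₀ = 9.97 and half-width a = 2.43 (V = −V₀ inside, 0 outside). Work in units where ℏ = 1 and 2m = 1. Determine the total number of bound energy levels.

N = 5

The dimensionless depth is z₀ = a√(2mV₀)/ℏ = 2.43 × √(9.970) = 7.673.
A new bound state (alternating even/odd) appears each time z₀ passes a multiple of π/2, so N = ⌊2z₀/π⌋ + 1 = ⌊4.885⌋ + 1 = 5.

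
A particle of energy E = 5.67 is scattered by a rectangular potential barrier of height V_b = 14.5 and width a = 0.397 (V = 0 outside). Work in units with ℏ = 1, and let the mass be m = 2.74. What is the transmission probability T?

Since E < V_b the interior solution is evanescent with decay constant κ = √(2m(V_b − E))/ℏ = 6.956.
κa = 2.762, sinh(κa) = 7.881.
Matching ψ, ψ′ at both faces gives T = [1 + V_b² sinh²(κa) / (4E(V_b − E))]⁻¹ = 1/66.21 = 0.0151.

T = 0.0151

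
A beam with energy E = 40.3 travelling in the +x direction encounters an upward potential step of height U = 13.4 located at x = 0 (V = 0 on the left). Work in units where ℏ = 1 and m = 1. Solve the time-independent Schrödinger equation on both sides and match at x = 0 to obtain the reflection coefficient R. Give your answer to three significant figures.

R = 0.0101

On each side the TISE gives plane waves with k = √(2m(E − V))/ℏ: k₁ = √(2·1·40.3) = 8.978, k₂ = √(2·1·26.9) = 7.335.
Matching ψ and ψ′ at x = 0 gives r = (k₁ − k₂)/(k₁ + k₂), so R = r² = 0.01014 and T = 1 − R = 0.9899.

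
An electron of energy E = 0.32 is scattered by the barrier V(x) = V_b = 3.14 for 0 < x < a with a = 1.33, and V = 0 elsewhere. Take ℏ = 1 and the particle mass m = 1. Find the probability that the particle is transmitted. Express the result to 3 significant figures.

E < V_b: inside the barrier ψ ∝ e^{±κx} with κ = √(2m(V_b − E))/ℏ = 2.375.
κa = 3.159, sinh(κa) = 11.75.
Matching ψ, ψ′ at both faces gives T = [1 + V_b² sinh²(κa) / (4E(V_b − E))]⁻¹ = 1/377.9 = 0.00265.

T = 0.00265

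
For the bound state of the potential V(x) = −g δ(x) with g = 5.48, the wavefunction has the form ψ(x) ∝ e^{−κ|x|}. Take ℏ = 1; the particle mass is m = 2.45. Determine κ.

κ = 13.4

Integrating the TISE across x = 0 gives the cusp condition ψ'(0⁺) − ψ'(0⁻) = −(2mg/ℏ²)ψ(0).
With ψ ∝ e^{−κ|x|} this yields −2κ = −2mg/ℏ², so κ = mg/ℏ² = 13.43.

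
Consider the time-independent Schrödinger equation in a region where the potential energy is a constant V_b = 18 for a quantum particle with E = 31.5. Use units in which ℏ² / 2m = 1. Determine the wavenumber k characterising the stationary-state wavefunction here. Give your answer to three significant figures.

k = 3.67

With E > V_b the solution is oscillatory, ψ ∝ e^{±ikx} with k = √(2m(E − V_b))/ℏ.
k = √(2 × 0.5 × 13.5) = 3.674.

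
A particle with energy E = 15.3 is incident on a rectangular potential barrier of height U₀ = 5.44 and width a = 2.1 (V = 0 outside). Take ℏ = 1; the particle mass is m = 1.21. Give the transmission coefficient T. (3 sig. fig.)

T = 0.974

E > U₀: inside the barrier k₂ = √(2m(E − U₀))/ℏ = 4.885, k₂a = 10.26.
Matching at both interfaces gives T⁻¹ = 1 + U₀² sin²(k₂a) / [4E(E − U₀)] = 1.027, hence T = 0.974.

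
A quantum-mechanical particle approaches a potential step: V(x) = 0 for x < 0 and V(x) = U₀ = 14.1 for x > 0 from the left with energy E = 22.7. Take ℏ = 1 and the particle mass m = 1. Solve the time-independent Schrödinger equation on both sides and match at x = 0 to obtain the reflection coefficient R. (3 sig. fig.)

The wavenumbers are k₁ = √(2mE)/ℏ = 6.738 on the left and k₂ = √(2m(E − U₀))/ℏ = 4.147 on the right.
Continuity of ψ and ψ′ at the step yields the reflection amplitude r = (k₁ − k₂)/(k₁ + k₂) = 0.2380; thus R = |r|² = 0.05664, T = 0.9434.

R = 0.0566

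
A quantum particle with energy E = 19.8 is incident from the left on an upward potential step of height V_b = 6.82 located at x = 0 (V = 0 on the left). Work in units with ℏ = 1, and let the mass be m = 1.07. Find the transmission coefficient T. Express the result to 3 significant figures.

On each side the TISE gives plane waves with k = √(2m(E − V))/ℏ: k₁ = √(2·1.07·19.8) = 6.509, k₂ = √(2·1.07·12.98) = 5.270.
Matching ψ and ψ′ at x = 0 gives r = (k₁ − k₂)/(k₁ + k₂), so R = r² = 0.01106 and T = 1 − R = 0.9889.

T = 0.989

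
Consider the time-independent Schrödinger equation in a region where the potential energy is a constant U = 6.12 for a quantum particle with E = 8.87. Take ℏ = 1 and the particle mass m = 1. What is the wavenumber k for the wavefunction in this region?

With E > U the solution is oscillatory, ψ ∝ e^{±ikx} with k = √(2m(E − U))/ℏ.
k = √(2 × 1 × 2.75) = 2.345.

k = 2.35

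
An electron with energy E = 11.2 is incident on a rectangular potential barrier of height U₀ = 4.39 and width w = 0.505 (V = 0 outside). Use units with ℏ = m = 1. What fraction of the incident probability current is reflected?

Above the barrier the interior wavenumber is k₂ = √(2m(E − U₀))/ℏ = 3.691, giving phase k₂w = 1.864.
Matching at both interfaces gives T⁻¹ = 1 + U₀² sin²(k₂w) / [4E(E − U₀)] = 1.058, hence T = 0.945.
R = 1 − T = 0.0547.

R = 0.0547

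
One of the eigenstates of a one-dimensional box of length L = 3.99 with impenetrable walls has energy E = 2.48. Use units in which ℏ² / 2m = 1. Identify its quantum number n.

n = 2

For an infinite well E_n = n²π²ℏ²/(2mL²), so n = (L/πℏ)√(2mE).
n = (3.99/π) × √(2 × 0.5 × 2.48) = 2.000 → n = 2.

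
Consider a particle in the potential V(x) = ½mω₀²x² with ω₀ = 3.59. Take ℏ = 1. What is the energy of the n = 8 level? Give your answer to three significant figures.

E = 30.5

The oscillator eigenvalues are E_n = ℏω₀(n + ½), so E_8 = 3.59 × 8.5 = 30.52.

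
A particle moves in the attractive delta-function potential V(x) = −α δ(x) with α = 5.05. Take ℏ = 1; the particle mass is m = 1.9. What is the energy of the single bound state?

E = -24.2

For x ≠ 0 the bound state is ψ ∝ e^{−κ|x|}; integrating the TISE across the delta gives the cusp condition 2κ = 2mα/ℏ², so κ = 9.595.
Then E = −ℏ²κ²/(2m) = −mα²/(2ℏ²) = -24.23.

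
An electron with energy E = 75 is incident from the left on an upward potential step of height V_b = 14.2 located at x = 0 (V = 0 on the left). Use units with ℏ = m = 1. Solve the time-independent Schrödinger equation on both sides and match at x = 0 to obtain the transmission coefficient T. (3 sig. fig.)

On each side the TISE gives plane waves with k = √(2m(E − V))/ℏ: k₁ = √(2·1·75) = 12.25, k₂ = √(2·1·60.8) = 11.03.
Matching ψ and ψ′ at x = 0 gives r = (k₁ − k₂)/(k₁ + k₂), so R = r² = 0.002749 and T = 1 − R = 0.9973.

T = 0.997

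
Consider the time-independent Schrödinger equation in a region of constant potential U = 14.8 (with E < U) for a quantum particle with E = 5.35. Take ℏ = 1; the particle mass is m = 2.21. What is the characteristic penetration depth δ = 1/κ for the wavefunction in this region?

δ = 0.155

Since E < U the TISE in this region is ψ'' = κ²ψ with κ = √(2m(U − E))/ℏ.
κ = √(2 × 2.21 × 9.45) = 6.463. The penetration depth is δ = 1/κ = 0.155.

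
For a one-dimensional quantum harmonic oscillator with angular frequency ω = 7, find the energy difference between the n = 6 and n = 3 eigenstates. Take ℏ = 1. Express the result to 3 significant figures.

E_n = ℏω(n + ½), so ΔE = (6 − 3) ℏω = 3 × 7 = 21.00.

ΔE = 21.0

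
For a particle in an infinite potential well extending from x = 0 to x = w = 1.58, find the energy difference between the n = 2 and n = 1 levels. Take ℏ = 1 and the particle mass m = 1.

E_n = n²π²ℏ²/(2mw²), so ΔE = (2² − 1²) π²ℏ²/(2mw²).
ΔE = 3 × π² / (2 × 1 × 1.58²) = 5.930.

ΔE = 5.93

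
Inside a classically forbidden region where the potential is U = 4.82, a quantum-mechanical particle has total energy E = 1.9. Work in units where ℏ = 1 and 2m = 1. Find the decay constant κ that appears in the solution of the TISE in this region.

κ = 1.71

Since E < U the TISE in this region is ψ'' = κ²ψ with κ = √(2m(U − E))/ℏ.
κ = √(2 × 0.5 × 2.92) = 1.709.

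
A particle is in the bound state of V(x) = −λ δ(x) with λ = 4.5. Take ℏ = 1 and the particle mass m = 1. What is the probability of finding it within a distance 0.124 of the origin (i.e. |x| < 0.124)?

P = 0.672

The normalised bound state is ψ = √κ e^{−κ|x|} with κ = mλ/ℏ² = 4.500.
P(|x| < d) = ∫_{−d}^{d} κ e^{−2κ|x|} dx = 1 − e^{−2κd} = 1 − e^{−1.116} = 0.6724.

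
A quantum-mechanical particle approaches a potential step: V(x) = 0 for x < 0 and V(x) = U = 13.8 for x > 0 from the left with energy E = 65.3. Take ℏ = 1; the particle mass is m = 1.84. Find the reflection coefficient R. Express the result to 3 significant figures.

On each side the TISE gives plane waves with k = √(2m(E − V))/ℏ: k₁ = √(2·1.84·65.3) = 15.50, k₂ = √(2·1.84·51.5) = 13.77.
Continuity of ψ and ψ′ at the step yields the reflection amplitude r = (k₁ − k₂)/(k₁ + k₂) = 0.05928; thus R = |r|² = 0.003514, T = 0.9965.

R = 0.00351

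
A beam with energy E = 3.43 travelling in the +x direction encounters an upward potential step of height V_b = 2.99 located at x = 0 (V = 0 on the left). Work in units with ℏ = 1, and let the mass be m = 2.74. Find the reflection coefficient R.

R = 0.223

The wavenumbers are k₁ = √(2mE)/ℏ = 4.335 on the left and k₂ = √(2m(E − V_b))/ℏ = 1.553 on the right.
Continuity of ψ and ψ′ at the step yields the reflection amplitude r = (k₁ − k₂)/(k₁ + k₂) = 0.4726; thus R = |r|² = 0.2233, T = 0.7767.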